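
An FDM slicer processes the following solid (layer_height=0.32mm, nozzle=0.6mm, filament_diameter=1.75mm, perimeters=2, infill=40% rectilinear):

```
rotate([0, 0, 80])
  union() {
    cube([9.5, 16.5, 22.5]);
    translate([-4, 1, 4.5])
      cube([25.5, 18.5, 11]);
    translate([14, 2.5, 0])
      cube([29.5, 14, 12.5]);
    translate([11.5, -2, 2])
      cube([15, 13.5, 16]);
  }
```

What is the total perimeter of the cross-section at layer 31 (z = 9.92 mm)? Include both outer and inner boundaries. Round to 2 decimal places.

At z = 9.92 mm: the 9.5×16.5 cube contributes its full rectangle (perimeter 52.00 mm); the cube at (-4, 1) is present — its section is the full 25.5×18.5 rectangle (perimeter 88.00 mm); the 29.5×14 cube at (14, 2.5) contributes its full rectangle (perimeter 87.00 mm); the cube at (11.5, -2) is present — its section is the full 15×13.5 rectangle (perimeter 57.00 mm); Merging all regions: the regions partially overlap (shared area 402.25 mm²), so the edge portions inside another operand are dropped and the merged outline is re-measured after clipping — boundary = 140.00 mm; (rotated 80° about Z; rotation is an isometry so areas/perimeters/island counts are preserved). Overall, the cross-section is a single solid region. Total boundary length (outer) = 140.00 mm.

140.00 mm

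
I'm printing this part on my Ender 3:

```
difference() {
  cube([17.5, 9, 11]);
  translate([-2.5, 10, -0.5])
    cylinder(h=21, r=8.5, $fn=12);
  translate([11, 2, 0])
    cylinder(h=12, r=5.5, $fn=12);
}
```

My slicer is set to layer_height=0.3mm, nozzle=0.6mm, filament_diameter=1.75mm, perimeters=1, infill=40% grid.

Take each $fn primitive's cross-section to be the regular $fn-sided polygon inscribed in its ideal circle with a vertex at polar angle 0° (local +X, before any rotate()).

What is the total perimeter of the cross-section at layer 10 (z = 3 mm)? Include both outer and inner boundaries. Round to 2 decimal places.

61.31 mm

At z = 3 mm: the cube is present — its section is the full 17.5×9 rectangle (perimeter 53.00 mm); the cylinder at (-2.5, 10): section is a regular 12-gon, circumradius r=8.5 (perimeter = 2·12·8.500·sin(180°/12) = 52.80 mm); the cylinder at (11, 2): section is a regular 12-gon, circumradius r=5.5 (perimeter = 2·12·5.500·sin(180°/12) = 34.16 mm); Taking the first minus the rest: starting from the 17.5×9 cube, the r=8.5 cylinder at (-2.5, 10) partially overlaps it — only the 27.91 mm² overlap (of its 216.75 mm²) is removed, clipping the outline; the r=5.5 cylinder at (11, 2) partially overlaps it — only the 66.30 mm² overlap (of its 90.75 mm²) is removed, clipping the outline — boundary = 61.31 mm. Overall, the cross-section is a single solid region. Total boundary length (outer) = 61.31 mm.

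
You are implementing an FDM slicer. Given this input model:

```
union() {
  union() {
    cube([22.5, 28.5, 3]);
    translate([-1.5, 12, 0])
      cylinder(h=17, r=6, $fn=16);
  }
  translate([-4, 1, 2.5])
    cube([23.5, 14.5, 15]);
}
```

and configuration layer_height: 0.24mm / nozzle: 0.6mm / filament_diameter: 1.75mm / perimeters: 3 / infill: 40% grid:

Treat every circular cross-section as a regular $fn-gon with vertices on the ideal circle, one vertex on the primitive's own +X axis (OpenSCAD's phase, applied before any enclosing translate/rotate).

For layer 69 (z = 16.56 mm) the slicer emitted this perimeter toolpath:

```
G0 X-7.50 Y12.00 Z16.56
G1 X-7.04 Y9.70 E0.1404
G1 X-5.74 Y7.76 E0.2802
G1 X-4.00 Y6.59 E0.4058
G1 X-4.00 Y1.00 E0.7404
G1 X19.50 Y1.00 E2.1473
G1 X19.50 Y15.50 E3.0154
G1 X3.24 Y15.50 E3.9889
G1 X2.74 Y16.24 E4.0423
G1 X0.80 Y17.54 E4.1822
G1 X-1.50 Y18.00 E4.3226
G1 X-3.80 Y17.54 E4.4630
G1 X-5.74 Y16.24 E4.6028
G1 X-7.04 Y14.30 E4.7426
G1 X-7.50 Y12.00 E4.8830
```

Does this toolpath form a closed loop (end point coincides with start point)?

Start point (G0): (-7.50, 12.00). End point (last G1): the path returns to the start — closed.

yes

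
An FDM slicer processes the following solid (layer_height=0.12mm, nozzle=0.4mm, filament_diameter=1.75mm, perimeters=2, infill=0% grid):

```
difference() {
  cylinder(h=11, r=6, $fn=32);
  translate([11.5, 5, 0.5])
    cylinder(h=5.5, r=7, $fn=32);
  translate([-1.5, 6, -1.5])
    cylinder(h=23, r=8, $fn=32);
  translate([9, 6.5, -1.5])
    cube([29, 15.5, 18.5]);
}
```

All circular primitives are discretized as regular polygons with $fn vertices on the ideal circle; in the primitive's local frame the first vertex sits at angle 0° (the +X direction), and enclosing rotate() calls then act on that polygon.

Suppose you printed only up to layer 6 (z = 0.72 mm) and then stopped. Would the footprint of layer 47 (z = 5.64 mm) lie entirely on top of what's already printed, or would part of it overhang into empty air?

Compare the two slices. At z = 0.72: the cylinder: section is a regular 32-gon, circumradius r=6 (area = (32/2)·6.000²·sin(360°/32) = 112.37 mm²); the r=7 cylinder at (11.5, 5) contributes a regular 32-gon of circumradius 7 (area = (32/2)·7.000²·sin(360°/32) = 152.95 mm²); the cylinder at (-1.5, 6): section is a regular 32-gon, circumradius r=8 (area = (32/2)·8.000²·sin(360°/32) = 199.77 mm²); the cube at (9, 6.5) is present — its section is the full 29×15.5 rectangle (area 449.50 mm²); Subtracting the remaining from the first: starting from the r=6 cylinder (112.37 mm²), the r=7 cylinder at (11.5, 5) partially overlaps it — only the 0.92 mm² overlap (of its 152.95 mm²) is removed, clipping the outline; the r=8 cylinder at (-1.5, 6) partially overlaps it — only the 67.14 mm² overlap (of its 199.77 mm²) is removed, clipping the outline; the 29×15.5 cube at (9, 6.5) misses the remaining region (no effect) — area = 44.31 mm². At z = 5.64: the r=6 cylinder gives a regular 32-gon of circumradius 6 (constant along its height) (area = (32/2)·6.000²·sin(360°/32) = 112.37 mm²); the cylinder at (11.5, 5): section is a regular 32-gon, circumradius r=7 (area = (32/2)·7.000²·sin(360°/32) = 152.95 mm²); the r=8 cylinder at (-1.5, 6) gives a regular 32-gon of circumradius 8 (constant along its height) (area = (32/2)·8.000²·sin(360°/32) = 199.77 mm²); the 29×15.5 cube at (9, 6.5) contributes its full rectangle (area 449.50 mm²); After the difference (first − rest): starting from the r=6 cylinder (112.37 mm²), the r=7 cylinder at (11.5, 5) partially overlaps it — only the 0.92 mm² overlap (of its 152.95 mm²) is removed, clipping the outline; the r=8 cylinder at (-1.5, 6) partially overlaps it — only the 67.14 mm² overlap (of its 199.77 mm²) is removed, clipping the outline; the 29×15.5 cube at (9, 6.5) misses the remaining region (no effect) — area = 44.31 mm². Checking containment: the cross-section at z = 5.64 is a subset of the cross-section at z = 0.72.

entirely on top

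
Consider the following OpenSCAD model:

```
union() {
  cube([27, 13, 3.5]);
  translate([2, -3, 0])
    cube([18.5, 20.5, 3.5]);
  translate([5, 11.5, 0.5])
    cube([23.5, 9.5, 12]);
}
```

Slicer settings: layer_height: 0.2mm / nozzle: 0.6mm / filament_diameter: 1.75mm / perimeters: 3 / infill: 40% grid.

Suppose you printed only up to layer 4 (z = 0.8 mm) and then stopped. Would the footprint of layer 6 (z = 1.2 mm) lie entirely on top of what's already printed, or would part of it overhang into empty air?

entirely on top

Compare the two slices. At z = 0.8: the cube is present — its section is the full 27×13 rectangle (area 351.00 mm²); the cube at (2, -3) (footprint 18.5×20.5) is included at this height (area 379.25 mm²); the cube at (5, 11.5) is present — its section is the full 23.5×9.5 rectangle (area 223.25 mm²); Merging all regions: the regions partially overlap — summed areas 953.50 mm² minus the doubly-counted overlap 343.25 mm² gives 610.25 mm² — area = 610.25 mm². At z = 1.2: the cube is present — its section is the full 27×13 rectangle (area 351.00 mm²); the 18.5×20.5 cube at (2, -3) contributes its full rectangle (area 379.25 mm²); the cube at (5, 11.5) is present — its section is the full 23.5×9.5 rectangle (area 223.25 mm²); Combining (union): the regions partially overlap — summed areas 953.50 mm² minus the doubly-counted overlap 343.25 mm² gives 610.25 mm² — area = 610.25 mm². Checking containment: the cross-section at z = 1.2 is a subset of the cross-section at z = 0.8.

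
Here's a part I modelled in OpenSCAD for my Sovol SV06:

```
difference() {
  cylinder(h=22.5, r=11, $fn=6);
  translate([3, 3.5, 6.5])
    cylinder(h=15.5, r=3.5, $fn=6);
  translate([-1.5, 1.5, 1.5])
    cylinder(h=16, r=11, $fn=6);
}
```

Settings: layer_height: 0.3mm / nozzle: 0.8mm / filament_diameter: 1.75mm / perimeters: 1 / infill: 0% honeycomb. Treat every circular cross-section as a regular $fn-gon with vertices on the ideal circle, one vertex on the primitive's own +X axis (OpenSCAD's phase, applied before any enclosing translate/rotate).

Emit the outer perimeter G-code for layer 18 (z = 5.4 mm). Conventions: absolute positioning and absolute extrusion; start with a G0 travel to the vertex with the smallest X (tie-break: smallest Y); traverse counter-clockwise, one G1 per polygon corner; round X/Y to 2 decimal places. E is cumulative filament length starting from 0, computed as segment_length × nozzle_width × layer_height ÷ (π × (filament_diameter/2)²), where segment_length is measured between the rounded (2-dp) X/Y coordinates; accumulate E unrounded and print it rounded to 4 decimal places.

G0 X-6.37 Y-8.03 Z5.40
G1 X-5.50 Y-9.53 E0.1730
G1 X5.50 Y-9.53 E1.2706
G1 X11.00 Y0.00 E2.3685
G1 X5.50 Y9.53 E3.4664
G1 X4.87 Y9.53 E3.5293
G1 X9.50 Y1.50 E4.4542
G1 X4.00 Y-8.03 E5.5521
G1 X-6.37 Y-8.03 E6.5868

At z = 5.4 mm: the cylinder: section is a regular 6-gon, circumradius r=11; the cylinder at (3, 3.5) is absent (z outside [6.5, 22]); the r=11 cylinder at (-1.5, 1.5) gives a regular 6-gon of circumradius 11 (constant along its height); Subtracting the remaining from the first: starting from the r=11 cylinder, the r=11 cylinder at (-1.5, 1.5) partially overlaps it — only the 270.24 mm² overlap (of its 314.37 mm²) is removed, clipping the outline — 1 connected region. The outline is a single polygon with 8 vertices. Extrusion per mm of travel: 0.8 × 0.3 / (π × 0.875²) = 0.099780. Accumulating E over each segment gives final E = 6.5868.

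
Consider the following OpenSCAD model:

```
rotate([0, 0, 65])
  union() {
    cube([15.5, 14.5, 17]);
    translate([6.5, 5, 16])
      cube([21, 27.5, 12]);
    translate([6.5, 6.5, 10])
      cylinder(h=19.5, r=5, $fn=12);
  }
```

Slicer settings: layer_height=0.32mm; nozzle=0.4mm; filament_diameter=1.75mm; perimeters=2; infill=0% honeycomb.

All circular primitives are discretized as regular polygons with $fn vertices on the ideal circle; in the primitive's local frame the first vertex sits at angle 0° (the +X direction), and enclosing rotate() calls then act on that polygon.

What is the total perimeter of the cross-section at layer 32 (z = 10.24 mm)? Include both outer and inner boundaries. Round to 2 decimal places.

At z = 10.24 mm: the 15.5×14.5 cube contributes its full rectangle (perimeter 60.00 mm); the cube at (6.5, 5) is absent (z outside [16, 28]); the r=5 cylinder at (6.5, 6.5) contributes a regular 12-gon of circumradius 5 (perimeter = 2·12·5.000·sin(180°/12) = 31.06 mm); Merging all regions: the r=5 cylinder at (6.5, 6.5) lies entirely inside the 15.5×14.5 cube, so the union is just the 15.5×14.5 cube — boundary = 60.00 mm; (rotated 65° about Z; rotation is an isometry so areas/perimeters/island counts are preserved). Overall, the cross-section is a single solid region. Total boundary length (outer) = 60.00 mm.

60.00 mm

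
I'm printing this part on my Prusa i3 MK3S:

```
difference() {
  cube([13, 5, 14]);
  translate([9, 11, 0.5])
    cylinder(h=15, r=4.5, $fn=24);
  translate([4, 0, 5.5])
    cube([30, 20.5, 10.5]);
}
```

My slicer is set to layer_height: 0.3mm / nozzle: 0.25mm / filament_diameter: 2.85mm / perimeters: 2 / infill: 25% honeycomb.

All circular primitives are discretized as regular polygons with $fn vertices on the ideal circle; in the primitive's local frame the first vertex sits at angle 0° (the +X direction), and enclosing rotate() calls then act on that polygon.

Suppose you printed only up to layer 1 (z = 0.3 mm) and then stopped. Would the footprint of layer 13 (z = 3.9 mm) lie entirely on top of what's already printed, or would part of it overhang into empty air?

Compare the two slices. At z = 0.3: the cube (footprint 13×5) is included at this height (area 65.00 mm²); the cylinder at (9, 11) is not intersected at this z (z outside [0.5, 15.5]); the cube at (4, 0) does not reach this height (z outside [5.5, 16]); Taking the first minus the rest: none of the subtracted shapes is present at this height, so the 13×5 cube is unchanged — area = 65.00 mm². At z = 3.9: the 13×5 cube contributes its full rectangle (area 65.00 mm²); the r=4.5 cylinder at (9, 11) gives a regular 24-gon of circumradius 4.5 (constant along its height) (area = (24/2)·4.500²·sin(360°/24) = 62.89 mm²); the cube at (4, 0) is absent (z outside [5.5, 16]); Subtracting the remaining from the first: starting from the 13×5 cube (65.00 mm²), the r=4.5 cylinder at (9, 11) misses the remaining region (no effect) — area = 65.00 mm². Checking containment: the cross-section at z = 3.9 is a subset of the cross-section at z = 0.3.

entirely on top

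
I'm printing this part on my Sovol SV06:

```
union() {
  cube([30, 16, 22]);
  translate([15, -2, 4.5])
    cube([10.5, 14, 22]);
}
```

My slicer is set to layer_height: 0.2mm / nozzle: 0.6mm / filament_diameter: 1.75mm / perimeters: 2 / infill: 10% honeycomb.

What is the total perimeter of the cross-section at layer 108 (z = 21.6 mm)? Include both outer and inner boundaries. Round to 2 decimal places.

96.00 mm

At z = 21.6 mm: the 30×16 cube contributes its full rectangle (perimeter 92.00 mm); the 10.5×14 cube at (15, -2) contributes its full rectangle (perimeter 49.00 mm); Merging all regions: the regions partially overlap (shared area 126.00 mm²), so the edge portions inside another operand are dropped and the merged outline is re-measured after clipping — boundary = 96.00 mm. Overall, the cross-section is a single solid region. Total boundary length (outer) = 96.00 mm.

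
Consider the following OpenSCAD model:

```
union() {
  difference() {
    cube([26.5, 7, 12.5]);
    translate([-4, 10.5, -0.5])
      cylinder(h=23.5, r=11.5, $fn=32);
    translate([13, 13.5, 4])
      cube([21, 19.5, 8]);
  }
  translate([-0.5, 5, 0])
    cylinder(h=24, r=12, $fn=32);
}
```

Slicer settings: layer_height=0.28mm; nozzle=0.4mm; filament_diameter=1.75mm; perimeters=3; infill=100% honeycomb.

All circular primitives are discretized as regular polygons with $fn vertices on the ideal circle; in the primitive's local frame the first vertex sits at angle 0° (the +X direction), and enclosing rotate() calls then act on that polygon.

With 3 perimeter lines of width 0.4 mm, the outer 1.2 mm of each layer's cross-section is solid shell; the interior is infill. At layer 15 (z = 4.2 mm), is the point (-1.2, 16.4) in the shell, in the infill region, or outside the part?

At z = 4.2 mm: the cube (footprint 26.5×7) is included at this height; the r=11.5 cylinder at (-4, 10.5) gives a regular 32-gon of circumradius 11.5 (constant along its height); the 21×19.5 cube at (13, 13.5) contributes its full rectangle; Taking the first minus the rest: starting from the 26.5×7 cube, the r=11.5 cylinder at (-4, 10.5) partially overlaps it — only the 32.73 mm² overlap (of its 412.81 mm²) is removed, clipping the outline; the 21×19.5 cube at (13, 13.5) misses the remaining region (no effect) — 1 connected region; the r=12 cylinder at (-0.5, 5) gives a regular 32-gon of circumradius 12 (constant along its height); Combining (union): the regions partially overlap (shared area 45.60 mm²), so overlapping operands fuse into one piece — 1 connected region. Overall, the cross-section is a single solid region. The nearest boundary edge runs (-2.84, 16.77)→(-0.50, 17.00); distance from the point to it = 0.53 mm. The point is inside the cross-section, 0.53 mm from the nearest boundary — within the 1.2 mm shell band (3 × 0.4).

shell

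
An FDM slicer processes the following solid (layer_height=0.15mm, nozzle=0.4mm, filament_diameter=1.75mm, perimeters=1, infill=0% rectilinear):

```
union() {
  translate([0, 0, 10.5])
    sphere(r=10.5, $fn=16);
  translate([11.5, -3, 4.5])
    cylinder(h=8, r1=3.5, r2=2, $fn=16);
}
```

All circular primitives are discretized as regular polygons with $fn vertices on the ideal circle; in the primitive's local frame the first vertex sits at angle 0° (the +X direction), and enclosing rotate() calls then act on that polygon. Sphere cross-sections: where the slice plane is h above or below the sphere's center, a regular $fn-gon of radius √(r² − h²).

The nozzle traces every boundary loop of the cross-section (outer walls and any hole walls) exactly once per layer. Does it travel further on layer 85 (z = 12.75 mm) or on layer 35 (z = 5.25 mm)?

layer 35 (z = 5.25 mm)

Layer 85 (z = 12.75): the r=10.5 sphere slices to a regular 16-gon of circumradius 10.256 (√(r²−h²) with h=2.25 from center) (perimeter = 2·16·10.256·sin(180°/16) = 64.03 mm); the cone at (11.5, -3) is not intersected at this z (z outside [4.5, 12.5]); Combining (union): only the r=10.5 sphere is present, so the union is just that shape — boundary = 64.03 mm. So its perimeter = 64.03 mm. Layer 35 (z = 5.25): the r=10.5 sphere contributes a regular 16-gon of circumradius √(10.5²−5.25²) = 9.093 (perimeter = 2·16·9.093·sin(180°/16) = 56.77 mm); the cone at (11.5, -3) contributes a regular 16-gon of circumradius 3.359 (interpolated between r1=3.5 and r2=2 at t=0.094) (perimeter = 2·16·3.359·sin(180°/16) = 20.97 mm); Taking the union: the regions partially overlap (shared area 0.73 mm²), so the edge portions inside another operand are dropped and the merged outline is re-measured after clipping — boundary = 72.03 mm. So its perimeter = 72.03 mm. Layer 35 is larger (72.03 vs 64.03 mm).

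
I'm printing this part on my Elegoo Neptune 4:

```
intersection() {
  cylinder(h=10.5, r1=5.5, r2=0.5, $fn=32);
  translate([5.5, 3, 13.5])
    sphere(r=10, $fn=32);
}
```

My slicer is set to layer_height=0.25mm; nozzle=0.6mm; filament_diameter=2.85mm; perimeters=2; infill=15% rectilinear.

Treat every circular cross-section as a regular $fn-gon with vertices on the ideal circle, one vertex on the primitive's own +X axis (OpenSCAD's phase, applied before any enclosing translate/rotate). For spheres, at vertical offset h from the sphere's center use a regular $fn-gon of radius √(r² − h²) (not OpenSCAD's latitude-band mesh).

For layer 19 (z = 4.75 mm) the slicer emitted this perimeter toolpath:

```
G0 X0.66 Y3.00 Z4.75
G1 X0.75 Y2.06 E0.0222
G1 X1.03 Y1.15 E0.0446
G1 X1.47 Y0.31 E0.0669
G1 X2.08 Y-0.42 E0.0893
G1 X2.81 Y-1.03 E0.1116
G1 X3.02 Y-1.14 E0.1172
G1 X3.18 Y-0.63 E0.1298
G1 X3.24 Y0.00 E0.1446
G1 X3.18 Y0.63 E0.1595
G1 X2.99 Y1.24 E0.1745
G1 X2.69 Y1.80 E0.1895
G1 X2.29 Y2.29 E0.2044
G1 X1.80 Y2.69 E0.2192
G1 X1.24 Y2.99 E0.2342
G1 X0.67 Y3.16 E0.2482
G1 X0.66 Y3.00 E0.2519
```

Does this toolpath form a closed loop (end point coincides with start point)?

yes

Start point (G0): (0.66, 3.00). End point (last G1): the path returns to the start — closed.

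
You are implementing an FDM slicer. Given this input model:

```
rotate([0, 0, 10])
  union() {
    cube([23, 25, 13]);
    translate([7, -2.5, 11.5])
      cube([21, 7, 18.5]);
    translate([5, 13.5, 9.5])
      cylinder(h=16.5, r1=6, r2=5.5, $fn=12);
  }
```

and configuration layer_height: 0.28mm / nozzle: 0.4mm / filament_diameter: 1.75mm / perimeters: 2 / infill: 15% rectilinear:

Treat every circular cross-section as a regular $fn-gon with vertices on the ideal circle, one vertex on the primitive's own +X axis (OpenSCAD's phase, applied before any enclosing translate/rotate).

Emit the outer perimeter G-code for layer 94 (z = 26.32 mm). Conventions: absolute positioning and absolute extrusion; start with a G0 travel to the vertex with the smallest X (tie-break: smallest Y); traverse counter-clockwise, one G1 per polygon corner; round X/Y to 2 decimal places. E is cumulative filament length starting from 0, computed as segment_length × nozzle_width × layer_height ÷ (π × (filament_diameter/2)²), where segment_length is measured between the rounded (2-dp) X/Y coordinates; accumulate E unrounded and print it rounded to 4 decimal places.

At z = 26.32 mm: the cube does not reach this height (z outside [0, 13]); the 21×7 cube at (7, -2.5) contributes its full rectangle; the cone at (5, 13.5) does not reach this height (z outside [9.5, 26]); Combining (union): only the 21×7 cube at (7, -2.5) is present, so the union is just that shape — 1 connected region; (rotated 10° about Z; rotation is an isometry so areas/perimeters/island counts are preserved). The outline is a single polygon with 4 vertices. Extrusion per mm of travel: 0.4 × 0.28 / (π × 0.875²) = 0.046564. Accumulating E over each segment gives final E = 2.6077.

G0 X6.11 Y5.65 Z26.32
G1 X7.33 Y-1.25 E0.3263
G1 X28.01 Y2.40 E1.3041
G1 X26.79 Y9.29 E1.6299
G1 X6.11 Y5.65 E2.6077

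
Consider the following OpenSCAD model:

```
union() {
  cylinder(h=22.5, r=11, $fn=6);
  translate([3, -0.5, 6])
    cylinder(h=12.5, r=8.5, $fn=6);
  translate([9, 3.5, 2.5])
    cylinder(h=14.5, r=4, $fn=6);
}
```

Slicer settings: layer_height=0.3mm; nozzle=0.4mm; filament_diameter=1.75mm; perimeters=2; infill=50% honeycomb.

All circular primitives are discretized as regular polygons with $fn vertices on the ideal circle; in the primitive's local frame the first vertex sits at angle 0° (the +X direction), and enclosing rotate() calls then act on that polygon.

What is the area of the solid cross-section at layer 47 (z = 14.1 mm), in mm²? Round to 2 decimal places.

341.37 mm²

At z = 14.1 mm: the r=11 cylinder contributes a regular 6-gon of circumradius 11 (area = (6/2)·11.000²·sin(360°/6) = 314.37 mm²); the r=8.5 cylinder at (3, -0.5) gives a regular 6-gon of circumradius 8.5 (constant along its height) (area = (6/2)·8.500²·sin(360°/6) = 187.71 mm²); the r=4 cylinder at (9, 3.5) contributes a regular 6-gon of circumradius 4 (area = (6/2)·4.000²·sin(360°/6) = 41.57 mm²); Combining (union): the regions partially overlap — summed areas 543.65 mm² minus the doubly-counted overlap 202.27 mm² gives 341.37 mm² — area = 341.37 mm². Overall, the cross-section is a single solid region. Net area = 341.37 mm².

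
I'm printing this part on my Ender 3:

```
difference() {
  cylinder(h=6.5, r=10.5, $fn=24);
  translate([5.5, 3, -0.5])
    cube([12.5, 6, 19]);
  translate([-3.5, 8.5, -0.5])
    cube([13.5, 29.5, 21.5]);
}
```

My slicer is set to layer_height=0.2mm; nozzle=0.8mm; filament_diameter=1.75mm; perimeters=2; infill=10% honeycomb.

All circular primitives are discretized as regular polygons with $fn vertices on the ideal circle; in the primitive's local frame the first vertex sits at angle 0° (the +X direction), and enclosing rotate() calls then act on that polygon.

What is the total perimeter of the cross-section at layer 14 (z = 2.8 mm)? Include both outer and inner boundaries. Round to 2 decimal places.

69.14 mm

At z = 2.8 mm: the cylinder: section is a regular 24-gon, circumradius r=10.5 (perimeter = 2·24·10.500·sin(180°/24) = 65.79 mm); the cube at (5.5, 3) (footprint 12.5×6) is included at this height (perimeter 37.00 mm); the 13.5×29.5 cube at (-3.5, 8.5) contributes its full rectangle (perimeter 86.00 mm); After the difference (first − rest): starting from the r=10.5 cylinder, the 12.5×6 cube at (5.5, 3) partially overlaps it — only the 16.55 mm² overlap (of its 75.00 mm²) is removed, clipping the outline; the 13.5×29.5 cube at (-3.5, 8.5) partially overlaps it — only the 14.01 mm² overlap (of its 398.25 mm²) is removed, clipping the outline — boundary = 69.14 mm. Overall, the cross-section is a single solid region. Total boundary length (outer) = 69.14 mm.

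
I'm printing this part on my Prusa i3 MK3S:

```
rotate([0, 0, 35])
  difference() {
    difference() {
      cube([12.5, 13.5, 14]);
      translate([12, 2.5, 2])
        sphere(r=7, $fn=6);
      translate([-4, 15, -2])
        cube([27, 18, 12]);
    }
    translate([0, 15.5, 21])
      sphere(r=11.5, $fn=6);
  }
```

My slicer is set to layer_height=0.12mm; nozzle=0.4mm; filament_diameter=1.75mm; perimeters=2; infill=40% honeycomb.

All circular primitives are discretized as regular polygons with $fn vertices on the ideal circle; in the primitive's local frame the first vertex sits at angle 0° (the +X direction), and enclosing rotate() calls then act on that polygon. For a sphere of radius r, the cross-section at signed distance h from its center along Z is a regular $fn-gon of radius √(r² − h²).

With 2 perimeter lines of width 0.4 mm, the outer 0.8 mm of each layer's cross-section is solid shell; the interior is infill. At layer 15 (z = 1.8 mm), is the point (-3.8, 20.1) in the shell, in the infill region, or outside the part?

At z = 1.8 mm: the cube is present — its section is the full 12.5×13.5 rectangle; the sphere at (12, 2.5): section is a regular 6-gon, circumradius = √(r²−h²) = √(7²−0.2²) = 6.997; the cube at (-4, 15) (footprint 27×18) is included at this height; Subtracting the remaining from the first: starting from the 12.5×13.5 cube, the r=7 sphere at (12, 2.5) partially overlaps it — only the 51.77 mm² overlap (of its 127.20 mm²) is removed, clipping the outline; the 27×18 cube at (-4, 15) misses the remaining region (no effect) — 1 connected region; the sphere at (0, 15.5) is not intersected at this z (|z−center|=19.200 > r=11.5); Subtracting the remaining from the first: none of the subtracted shapes is present at this height, so that combined region is unchanged — 1 connected region; (whole slice rotated 35° about Z — lengths, areas and connectivity unchanged). Overall, the cross-section is a single solid region. Undo the 35° rotation: the query point maps to (8.416, 18.645) in the un-rotated model frame. The nearest boundary edge runs (0.00, 13.50)→(12.50, 13.50); distance from the point to it = 5.14 mm. The point is not inside any of the regions above, so it lies outside the cross-section (5.14 mm from the nearest boundary).

outside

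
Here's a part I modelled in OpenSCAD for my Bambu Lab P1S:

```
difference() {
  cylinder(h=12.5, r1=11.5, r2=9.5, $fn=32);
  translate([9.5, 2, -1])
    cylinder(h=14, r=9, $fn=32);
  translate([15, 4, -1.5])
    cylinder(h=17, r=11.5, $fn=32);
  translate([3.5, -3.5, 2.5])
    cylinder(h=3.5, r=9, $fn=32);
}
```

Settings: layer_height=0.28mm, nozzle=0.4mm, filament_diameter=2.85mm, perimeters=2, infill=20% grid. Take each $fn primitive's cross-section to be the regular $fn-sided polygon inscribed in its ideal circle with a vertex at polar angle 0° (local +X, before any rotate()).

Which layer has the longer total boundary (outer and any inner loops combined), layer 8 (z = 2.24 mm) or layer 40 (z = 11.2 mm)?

Layer 8 (z = 2.24): the cone: at t=0.179 of its height the radius interpolates to r₁+(r₂−r₁)t = 11.142, giving a regular 32-gon of that circumradius (perimeter = 2·32·11.142·sin(180°/32) = 69.89 mm); the r=9 cylinder at (9.5, 2) gives a regular 32-gon of circumradius 9 (constant along its height) (perimeter = 2·32·9.000·sin(180°/32) = 56.46 mm); the cylinder at (15, 4): section is a regular 32-gon, circumradius r=11.5 (perimeter = 2·32·11.500·sin(180°/32) = 72.14 mm); the cylinder at (3.5, -3.5) is absent (z outside [2.5, 6]); Taking the first minus the rest: starting from the cone, the r=9 cylinder at (9.5, 2) partially overlaps it — only the 127.85 mm² overlap (of its 252.84 mm²) is removed, clipping the outline; the r=11.5 cylinder at (15, 4) partially overlaps it — only the 0.00 mm² overlap (of its 412.81 mm²) is removed, clipping the outline — boundary = 73.11 mm. So its perimeter = 73.11 mm. Layer 40 (z = 11.2): the cone contributes a regular 32-gon of circumradius 9.708 (interpolated between r1=11.5 and r2=9.5 at t=0.896) (perimeter = 2·32·9.708·sin(180°/32) = 60.90 mm); the r=9 cylinder at (9.5, 2) contributes a regular 32-gon of circumradius 9 (perimeter = 2·32·9.000·sin(180°/32) = 56.46 mm); the r=11.5 cylinder at (15, 4) contributes a regular 32-gon of circumradius 11.5 (perimeter = 2·32·11.500·sin(180°/32) = 72.14 mm); the cylinder at (3.5, -3.5) does not reach this height (z outside [2.5, 6]); Subtracting the remaining from the first: starting from the cone, the r=9 cylinder at (9.5, 2) partially overlaps it — only the 100.46 mm² overlap (of its 252.84 mm²) is removed, clipping the outline; the r=11.5 cylinder at (15, 4) misses the remaining region (no effect) — boundary = 61.86 mm. So its perimeter = 61.86 mm. Layer 8 is larger (73.11 vs 61.86 mm).

layer 8 (z = 2.24 mm)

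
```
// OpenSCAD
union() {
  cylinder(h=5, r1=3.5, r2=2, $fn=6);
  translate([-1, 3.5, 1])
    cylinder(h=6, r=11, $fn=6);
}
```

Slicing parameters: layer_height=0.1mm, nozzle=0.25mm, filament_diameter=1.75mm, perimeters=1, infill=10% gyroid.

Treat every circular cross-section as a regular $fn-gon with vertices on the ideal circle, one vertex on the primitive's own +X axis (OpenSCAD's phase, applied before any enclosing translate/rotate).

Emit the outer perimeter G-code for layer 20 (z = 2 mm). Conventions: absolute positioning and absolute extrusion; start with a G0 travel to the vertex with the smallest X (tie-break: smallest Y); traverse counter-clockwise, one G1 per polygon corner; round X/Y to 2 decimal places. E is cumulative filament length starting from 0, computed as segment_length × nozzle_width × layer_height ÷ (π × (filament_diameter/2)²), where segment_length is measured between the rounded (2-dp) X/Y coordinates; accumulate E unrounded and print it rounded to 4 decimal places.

At z = 2 mm: the cone (r1=3.5→r2=2) has section circumradius 2.900 here — a regular 6-gon; the cylinder at (-1, 3.5): section is a regular 6-gon, circumradius r=11; Merging all regions: the cone lies entirely inside the r=11 cylinder at (-1, 3.5), so the union is just the r=11 cylinder at (-1, 3.5) — 1 connected region. The outline is a single polygon with 6 vertices. Extrusion per mm of travel: 0.25 × 0.1 / (π × 0.875²) = 0.010394. Accumulating E over each segment gives final E = 0.6861.

G0 X-12.00 Y3.50 Z2.00
G1 X-6.50 Y-6.03 E0.1144
G1 X4.50 Y-6.03 E0.2287
G1 X10.00 Y3.50 E0.3431
G1 X4.50 Y13.03 E0.4574
G1 X-6.50 Y13.03 E0.5718
G1 X-12.00 Y3.50 E0.6861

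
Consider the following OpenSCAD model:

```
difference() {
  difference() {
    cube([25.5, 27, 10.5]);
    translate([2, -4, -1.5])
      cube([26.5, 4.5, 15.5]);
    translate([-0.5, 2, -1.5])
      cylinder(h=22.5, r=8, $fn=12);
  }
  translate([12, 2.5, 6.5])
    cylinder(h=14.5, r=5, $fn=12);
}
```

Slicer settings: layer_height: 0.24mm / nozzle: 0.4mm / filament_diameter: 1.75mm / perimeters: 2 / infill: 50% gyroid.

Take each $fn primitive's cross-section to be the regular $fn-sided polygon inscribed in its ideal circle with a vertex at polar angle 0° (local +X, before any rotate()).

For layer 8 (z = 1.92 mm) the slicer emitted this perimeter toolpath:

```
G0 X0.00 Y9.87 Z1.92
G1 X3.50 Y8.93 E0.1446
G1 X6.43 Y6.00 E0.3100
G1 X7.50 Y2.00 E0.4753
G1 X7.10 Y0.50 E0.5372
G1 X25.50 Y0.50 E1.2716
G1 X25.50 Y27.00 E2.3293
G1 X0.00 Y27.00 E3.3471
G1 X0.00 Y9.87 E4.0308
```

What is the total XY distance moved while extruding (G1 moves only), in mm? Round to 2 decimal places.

Sum the Euclidean lengths of each G1 segment: total = 100.99 mm.

100.99 mm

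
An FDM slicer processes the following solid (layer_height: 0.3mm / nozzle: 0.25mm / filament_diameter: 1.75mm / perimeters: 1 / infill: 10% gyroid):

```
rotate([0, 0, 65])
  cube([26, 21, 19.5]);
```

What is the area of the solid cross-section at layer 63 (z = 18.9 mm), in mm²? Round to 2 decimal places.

At z = 18.9 mm: the cube (footprint 26×21) is included at this height (area 546.00 mm²); (whole slice rotated 65° about Z — lengths, areas and connectivity unchanged). Overall, the cross-section is a single solid region. Net area = 546.00 mm².

546.00 mm²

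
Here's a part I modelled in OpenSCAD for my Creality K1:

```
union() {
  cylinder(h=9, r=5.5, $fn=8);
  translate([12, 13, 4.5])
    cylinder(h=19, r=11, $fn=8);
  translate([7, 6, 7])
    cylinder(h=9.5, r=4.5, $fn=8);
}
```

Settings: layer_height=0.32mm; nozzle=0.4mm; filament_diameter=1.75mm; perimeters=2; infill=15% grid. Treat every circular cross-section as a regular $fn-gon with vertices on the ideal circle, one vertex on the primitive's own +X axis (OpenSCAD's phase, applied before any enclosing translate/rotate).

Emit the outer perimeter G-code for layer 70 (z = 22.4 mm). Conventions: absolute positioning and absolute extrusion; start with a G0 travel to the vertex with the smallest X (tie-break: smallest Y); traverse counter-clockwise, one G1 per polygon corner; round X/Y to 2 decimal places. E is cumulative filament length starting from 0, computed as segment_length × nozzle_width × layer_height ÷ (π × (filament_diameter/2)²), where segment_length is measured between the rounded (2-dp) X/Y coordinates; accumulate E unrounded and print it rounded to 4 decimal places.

G0 X1.00 Y13.00 Z22.40
G1 X4.22 Y5.22 E0.4481
G1 X12.00 Y2.00 E0.8962
G1 X19.78 Y5.22 E1.3442
G1 X23.00 Y13.00 E1.7923
G1 X19.78 Y20.78 E2.2404
G1 X12.00 Y24.00 E2.6885
G1 X4.22 Y20.78 E3.1366
G1 X1.00 Y13.00 E3.5847

At z = 22.4 mm: the cylinder does not reach this height (z outside [0, 9]); the r=11 cylinder at (12, 13) contributes a regular 8-gon of circumradius 11; the cylinder at (7, 6) is not intersected at this z (z outside [7, 16.5]); Combining (union): only the r=11 cylinder at (12, 13) is present, so the union is just that shape — 1 connected region. The outline is a single polygon with 8 vertices. Extrusion per mm of travel: 0.4 × 0.32 / (π × 0.875²) = 0.053216. Accumulating E over each segment gives final E = 3.5847.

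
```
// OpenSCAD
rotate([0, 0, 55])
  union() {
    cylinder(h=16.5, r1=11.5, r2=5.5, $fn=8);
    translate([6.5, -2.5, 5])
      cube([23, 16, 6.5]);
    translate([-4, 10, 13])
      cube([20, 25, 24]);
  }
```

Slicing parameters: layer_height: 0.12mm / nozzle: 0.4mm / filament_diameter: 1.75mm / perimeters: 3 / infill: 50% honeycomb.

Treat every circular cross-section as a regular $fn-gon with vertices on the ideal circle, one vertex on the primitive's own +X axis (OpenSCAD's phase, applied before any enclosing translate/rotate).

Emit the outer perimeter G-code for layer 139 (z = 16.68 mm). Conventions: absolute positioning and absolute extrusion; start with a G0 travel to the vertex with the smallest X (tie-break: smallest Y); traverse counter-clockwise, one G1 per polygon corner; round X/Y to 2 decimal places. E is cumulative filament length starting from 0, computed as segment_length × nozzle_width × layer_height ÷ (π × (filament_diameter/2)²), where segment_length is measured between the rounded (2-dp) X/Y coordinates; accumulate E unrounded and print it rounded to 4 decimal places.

At z = 16.68 mm: the cone does not reach this height (z outside [0, 16.5]); the cube at (6.5, -2.5) is absent (z outside [5, 11.5]); the cube at (-4, 10) is present — its section is the full 20×25 rectangle; Merging all regions: only the 20×25 cube at (-4, 10) is present, so the union is just that shape — 1 connected region; (rotated 55° about Z; rotation is an isometry so areas/perimeters/island counts are preserved). The outline is a single polygon with 4 vertices. Extrusion per mm of travel: 0.4 × 0.12 / (π × 0.875²) = 0.019956. Accumulating E over each segment gives final E = 1.7959.

G0 X-30.96 Y16.80 Z16.68
G1 X-10.49 Y2.46 E0.4988
G1 X0.99 Y18.84 E0.8979
G1 X-19.49 Y33.18 E1.3969
G1 X-30.96 Y16.80 E1.7959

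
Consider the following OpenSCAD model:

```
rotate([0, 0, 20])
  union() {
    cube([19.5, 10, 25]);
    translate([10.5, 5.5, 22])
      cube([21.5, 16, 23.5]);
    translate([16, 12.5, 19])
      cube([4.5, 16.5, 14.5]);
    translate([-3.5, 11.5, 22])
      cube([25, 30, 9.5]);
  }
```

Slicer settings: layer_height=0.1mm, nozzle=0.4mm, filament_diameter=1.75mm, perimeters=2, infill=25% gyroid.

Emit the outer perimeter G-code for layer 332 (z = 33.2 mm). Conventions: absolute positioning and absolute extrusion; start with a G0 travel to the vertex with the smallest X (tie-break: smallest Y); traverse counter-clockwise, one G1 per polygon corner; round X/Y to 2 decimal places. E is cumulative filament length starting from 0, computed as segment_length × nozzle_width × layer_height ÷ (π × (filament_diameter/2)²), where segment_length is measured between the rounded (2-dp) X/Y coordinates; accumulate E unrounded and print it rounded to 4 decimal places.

G0 X2.51 Y23.79 Z33.20
G1 X7.99 Y8.76 E0.2660
G1 X28.19 Y16.11 E0.6235
G1 X22.72 Y31.15 E0.8897
G1 X11.91 Y27.21 E1.0810
G1 X9.35 Y34.26 E1.2057
G1 X5.12 Y32.72 E1.2806
G1 X7.68 Y25.68 E1.4052
G1 X2.51 Y23.79 E1.4967

At z = 33.2 mm: the cube is absent (z outside [0, 25]); the cube at (10.5, 5.5) (footprint 21.5×16) is included at this height; the 4.5×16.5 cube at (16, 12.5) contributes its full rectangle; the cube at (-3.5, 11.5) does not reach this height (z outside [22, 31.5]); Merging all regions: the regions partially overlap (shared area 40.50 mm²), so overlapping operands fuse into one piece — 1 connected region; (whole slice rotated 20° about Z — lengths, areas and connectivity unchanged). The outline is a single polygon with 8 vertices. Extrusion per mm of travel: 0.4 × 0.1 / (π × 0.875²) = 0.016630. Accumulating E over each segment gives final E = 1.4967.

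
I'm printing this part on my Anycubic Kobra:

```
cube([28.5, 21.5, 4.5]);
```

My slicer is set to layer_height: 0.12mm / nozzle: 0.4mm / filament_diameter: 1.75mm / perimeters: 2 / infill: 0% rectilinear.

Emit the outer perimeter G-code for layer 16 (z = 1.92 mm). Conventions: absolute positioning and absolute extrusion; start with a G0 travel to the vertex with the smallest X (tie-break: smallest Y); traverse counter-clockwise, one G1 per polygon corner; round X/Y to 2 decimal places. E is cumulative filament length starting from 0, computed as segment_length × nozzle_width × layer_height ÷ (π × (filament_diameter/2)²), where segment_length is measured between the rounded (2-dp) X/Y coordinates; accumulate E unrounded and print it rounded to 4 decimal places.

At z = 1.92 mm: the cube (footprint 28.5×21.5) is included at this height. The outline is a single polygon with 4 vertices. Extrusion per mm of travel: 0.4 × 0.12 / (π × 0.875²) = 0.019956. Accumulating E over each segment gives final E = 1.9956.

G0 X0.00 Y0.00 Z1.92
G1 X28.50 Y0.00 E0.5687
G1 X28.50 Y21.50 E0.9978
G1 X0.00 Y21.50 E1.5666
G1 X0.00 Y0.00 E1.9956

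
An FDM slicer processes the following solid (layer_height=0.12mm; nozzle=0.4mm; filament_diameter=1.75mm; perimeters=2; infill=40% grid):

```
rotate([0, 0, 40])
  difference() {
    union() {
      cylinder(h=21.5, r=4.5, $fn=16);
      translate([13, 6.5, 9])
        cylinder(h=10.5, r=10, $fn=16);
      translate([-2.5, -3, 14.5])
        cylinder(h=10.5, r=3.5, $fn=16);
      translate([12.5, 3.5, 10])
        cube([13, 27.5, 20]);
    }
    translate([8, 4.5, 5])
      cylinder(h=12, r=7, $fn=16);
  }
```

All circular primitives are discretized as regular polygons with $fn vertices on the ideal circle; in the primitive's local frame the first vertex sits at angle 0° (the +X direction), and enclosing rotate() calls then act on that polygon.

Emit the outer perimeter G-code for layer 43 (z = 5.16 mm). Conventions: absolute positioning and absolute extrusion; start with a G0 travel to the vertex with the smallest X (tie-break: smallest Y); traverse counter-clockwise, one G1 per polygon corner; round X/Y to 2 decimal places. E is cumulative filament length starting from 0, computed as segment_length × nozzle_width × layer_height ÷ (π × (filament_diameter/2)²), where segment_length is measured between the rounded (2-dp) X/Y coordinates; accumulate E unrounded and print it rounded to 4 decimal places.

At z = 5.16 mm: the r=4.5 cylinder gives a regular 16-gon of circumradius 4.5 (constant along its height); the cylinder at (13, 6.5) is not intersected at this z (z outside [9, 19.5]); the cylinder at (-2.5, -3) is not intersected at this z (z outside [14.5, 25]); the cube at (12.5, 3.5) is absent (z outside [10, 30]); Taking the union: only the r=4.5 cylinder is present, so the union is just that shape — 1 connected region; the r=7 cylinder at (8, 4.5) contributes a regular 16-gon of circumradius 7; After the difference (first − rest): starting from the result so far, the r=7 cylinder at (8, 4.5) partially overlaps it — only the 9.56 mm² overlap (of its 150.01 mm²) is removed, clipping the outline — 1 connected region; (whole slice rotated 40° about Z — lengths, areas and connectivity unchanged). The outline is a single polygon with 16 vertices. Extrusion per mm of travel: 0.4 × 0.12 / (π × 0.875²) = 0.019956. Accumulating E over each segment gives final E = 0.5496.

G0 X-4.48 Y0.39 Z5.16
G1 X-4.29 Y-1.35 E0.0349
G1 X-3.45 Y-2.89 E0.0699
G1 X-2.08 Y-3.99 E0.1050
G1 X-0.39 Y-4.48 E0.1401
G1 X1.35 Y-4.29 E0.1750
G1 X2.89 Y-3.45 E0.2101
G1 X3.99 Y-2.08 E0.2451
G1 X4.48 Y-0.39 E0.2802
G1 X4.29 Y1.35 E0.3152
G1 X4.06 Y1.77 E0.3247
G1 X2.63 Y1.62 E0.3534
G1 X0.00 Y2.38 E0.4080
G1 X-1.96 Y3.96 E0.4583
G1 X-2.89 Y3.45 E0.4794
G1 X-3.99 Y2.08 E0.5145
G1 X-4.48 Y0.39 E0.5496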